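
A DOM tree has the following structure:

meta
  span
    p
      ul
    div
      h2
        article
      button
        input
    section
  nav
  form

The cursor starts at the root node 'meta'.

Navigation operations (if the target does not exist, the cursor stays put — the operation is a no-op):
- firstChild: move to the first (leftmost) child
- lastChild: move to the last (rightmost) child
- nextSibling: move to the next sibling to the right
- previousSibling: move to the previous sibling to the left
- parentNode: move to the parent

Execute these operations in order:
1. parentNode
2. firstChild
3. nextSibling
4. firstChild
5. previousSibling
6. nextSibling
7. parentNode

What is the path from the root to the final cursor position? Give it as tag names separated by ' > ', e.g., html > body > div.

Answer: meta

Derivation:
After 1 (parentNode): meta (no-op, stayed)
After 2 (firstChild): span
After 3 (nextSibling): nav
After 4 (firstChild): nav (no-op, stayed)
After 5 (previousSibling): span
After 6 (nextSibling): nav
After 7 (parentNode): meta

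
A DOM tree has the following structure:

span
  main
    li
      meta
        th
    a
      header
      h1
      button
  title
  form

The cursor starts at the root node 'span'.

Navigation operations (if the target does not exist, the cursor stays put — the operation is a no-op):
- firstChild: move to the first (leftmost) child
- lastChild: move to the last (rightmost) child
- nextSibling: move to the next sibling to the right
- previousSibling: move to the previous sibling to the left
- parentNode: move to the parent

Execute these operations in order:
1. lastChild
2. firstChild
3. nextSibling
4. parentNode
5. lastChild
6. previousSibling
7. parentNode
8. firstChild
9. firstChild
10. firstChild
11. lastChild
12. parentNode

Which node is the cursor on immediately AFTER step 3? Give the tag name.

Answer: form

Derivation:
After 1 (lastChild): form
After 2 (firstChild): form (no-op, stayed)
After 3 (nextSibling): form (no-op, stayed)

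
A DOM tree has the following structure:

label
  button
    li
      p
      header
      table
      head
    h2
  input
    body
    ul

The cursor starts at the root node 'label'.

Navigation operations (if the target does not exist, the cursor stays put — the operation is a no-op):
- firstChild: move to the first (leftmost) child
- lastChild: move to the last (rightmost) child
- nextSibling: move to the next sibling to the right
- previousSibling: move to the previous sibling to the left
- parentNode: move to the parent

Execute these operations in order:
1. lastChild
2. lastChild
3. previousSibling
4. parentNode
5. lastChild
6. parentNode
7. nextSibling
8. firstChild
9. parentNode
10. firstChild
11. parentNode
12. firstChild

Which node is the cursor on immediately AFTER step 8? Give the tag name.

After 1 (lastChild): input
After 2 (lastChild): ul
After 3 (previousSibling): body
After 4 (parentNode): input
After 5 (lastChild): ul
After 6 (parentNode): input
After 7 (nextSibling): input (no-op, stayed)
After 8 (firstChild): body

Answer: body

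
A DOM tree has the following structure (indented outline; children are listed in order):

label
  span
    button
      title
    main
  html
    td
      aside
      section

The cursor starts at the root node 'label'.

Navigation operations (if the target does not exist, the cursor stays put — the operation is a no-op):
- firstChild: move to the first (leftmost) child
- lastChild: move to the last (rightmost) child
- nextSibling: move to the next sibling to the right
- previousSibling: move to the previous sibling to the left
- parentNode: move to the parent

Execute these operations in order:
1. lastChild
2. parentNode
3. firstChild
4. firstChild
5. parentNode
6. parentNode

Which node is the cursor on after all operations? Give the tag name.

After 1 (lastChild): html
After 2 (parentNode): label
After 3 (firstChild): span
After 4 (firstChild): button
After 5 (parentNode): span
After 6 (parentNode): label

Answer: label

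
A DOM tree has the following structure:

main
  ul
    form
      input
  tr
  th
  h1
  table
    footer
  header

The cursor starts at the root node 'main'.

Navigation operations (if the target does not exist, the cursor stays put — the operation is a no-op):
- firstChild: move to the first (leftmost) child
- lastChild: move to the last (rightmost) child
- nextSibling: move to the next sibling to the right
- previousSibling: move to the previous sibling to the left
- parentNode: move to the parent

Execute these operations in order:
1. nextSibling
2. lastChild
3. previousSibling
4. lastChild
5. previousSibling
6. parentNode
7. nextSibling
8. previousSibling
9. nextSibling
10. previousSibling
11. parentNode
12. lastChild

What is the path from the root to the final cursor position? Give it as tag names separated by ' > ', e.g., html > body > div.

Answer: main > header

Derivation:
After 1 (nextSibling): main (no-op, stayed)
After 2 (lastChild): header
After 3 (previousSibling): table
After 4 (lastChild): footer
After 5 (previousSibling): footer (no-op, stayed)
After 6 (parentNode): table
After 7 (nextSibling): header
After 8 (previousSibling): table
After 9 (nextSibling): header
After 10 (previousSibling): table
After 11 (parentNode): main
After 12 (lastChild): header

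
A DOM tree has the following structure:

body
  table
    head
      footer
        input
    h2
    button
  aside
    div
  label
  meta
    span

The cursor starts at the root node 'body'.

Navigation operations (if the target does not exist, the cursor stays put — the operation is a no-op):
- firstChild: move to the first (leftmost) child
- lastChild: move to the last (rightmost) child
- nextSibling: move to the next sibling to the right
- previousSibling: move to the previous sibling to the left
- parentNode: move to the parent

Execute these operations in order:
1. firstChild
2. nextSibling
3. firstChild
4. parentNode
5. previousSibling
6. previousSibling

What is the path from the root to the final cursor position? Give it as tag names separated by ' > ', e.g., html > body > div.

Answer: body > table

Derivation:
After 1 (firstChild): table
After 2 (nextSibling): aside
After 3 (firstChild): div
After 4 (parentNode): aside
After 5 (previousSibling): table
After 6 (previousSibling): table (no-op, stayed)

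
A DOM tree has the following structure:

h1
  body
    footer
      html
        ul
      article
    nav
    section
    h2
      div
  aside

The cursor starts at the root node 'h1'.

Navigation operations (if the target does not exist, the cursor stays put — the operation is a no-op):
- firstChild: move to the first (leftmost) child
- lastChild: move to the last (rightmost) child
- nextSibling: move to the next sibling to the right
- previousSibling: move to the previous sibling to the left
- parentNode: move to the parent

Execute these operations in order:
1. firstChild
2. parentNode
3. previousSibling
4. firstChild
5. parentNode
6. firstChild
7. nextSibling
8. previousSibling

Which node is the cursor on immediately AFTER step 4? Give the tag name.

Answer: body

Derivation:
After 1 (firstChild): body
After 2 (parentNode): h1
After 3 (previousSibling): h1 (no-op, stayed)
After 4 (firstChild): body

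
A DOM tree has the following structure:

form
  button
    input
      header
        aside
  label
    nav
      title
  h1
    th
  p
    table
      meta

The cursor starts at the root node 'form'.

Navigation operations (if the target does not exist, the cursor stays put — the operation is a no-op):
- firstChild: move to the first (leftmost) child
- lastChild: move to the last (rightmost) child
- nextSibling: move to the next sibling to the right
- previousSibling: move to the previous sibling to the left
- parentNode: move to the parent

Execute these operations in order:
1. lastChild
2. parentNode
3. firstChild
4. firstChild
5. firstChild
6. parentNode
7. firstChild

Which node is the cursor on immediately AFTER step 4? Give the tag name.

After 1 (lastChild): p
After 2 (parentNode): form
After 3 (firstChild): button
After 4 (firstChild): input

Answer: input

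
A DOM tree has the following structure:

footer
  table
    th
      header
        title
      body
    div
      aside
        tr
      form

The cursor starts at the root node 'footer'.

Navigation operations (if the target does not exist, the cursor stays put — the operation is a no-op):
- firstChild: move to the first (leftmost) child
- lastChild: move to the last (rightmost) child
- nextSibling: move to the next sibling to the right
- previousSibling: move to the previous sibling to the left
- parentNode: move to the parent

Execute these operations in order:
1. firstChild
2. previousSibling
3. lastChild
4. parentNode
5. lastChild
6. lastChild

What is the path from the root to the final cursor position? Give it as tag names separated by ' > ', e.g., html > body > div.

Answer: footer > table > div > form

Derivation:
After 1 (firstChild): table
After 2 (previousSibling): table (no-op, stayed)
After 3 (lastChild): div
After 4 (parentNode): table
After 5 (lastChild): div
After 6 (lastChild): form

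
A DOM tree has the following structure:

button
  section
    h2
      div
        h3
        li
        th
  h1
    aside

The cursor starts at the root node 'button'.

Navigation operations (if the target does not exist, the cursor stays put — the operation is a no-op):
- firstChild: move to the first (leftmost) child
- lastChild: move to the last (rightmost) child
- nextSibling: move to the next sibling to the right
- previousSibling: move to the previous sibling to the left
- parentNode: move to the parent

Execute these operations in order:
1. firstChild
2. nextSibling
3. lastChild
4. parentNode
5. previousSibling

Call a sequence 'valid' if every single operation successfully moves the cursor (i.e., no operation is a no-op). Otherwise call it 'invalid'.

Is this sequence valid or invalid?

After 1 (firstChild): section
After 2 (nextSibling): h1
After 3 (lastChild): aside
After 4 (parentNode): h1
After 5 (previousSibling): section

Answer: valid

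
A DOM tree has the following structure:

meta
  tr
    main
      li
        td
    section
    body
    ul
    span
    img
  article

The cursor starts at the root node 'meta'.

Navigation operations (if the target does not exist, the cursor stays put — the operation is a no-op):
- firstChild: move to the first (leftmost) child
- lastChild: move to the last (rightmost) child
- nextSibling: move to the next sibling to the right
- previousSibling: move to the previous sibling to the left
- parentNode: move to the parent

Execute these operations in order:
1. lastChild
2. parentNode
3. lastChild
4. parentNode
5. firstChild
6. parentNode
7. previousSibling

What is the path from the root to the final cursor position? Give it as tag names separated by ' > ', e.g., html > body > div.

After 1 (lastChild): article
After 2 (parentNode): meta
After 3 (lastChild): article
After 4 (parentNode): meta
After 5 (firstChild): tr
After 6 (parentNode): meta
After 7 (previousSibling): meta (no-op, stayed)

Answer: meta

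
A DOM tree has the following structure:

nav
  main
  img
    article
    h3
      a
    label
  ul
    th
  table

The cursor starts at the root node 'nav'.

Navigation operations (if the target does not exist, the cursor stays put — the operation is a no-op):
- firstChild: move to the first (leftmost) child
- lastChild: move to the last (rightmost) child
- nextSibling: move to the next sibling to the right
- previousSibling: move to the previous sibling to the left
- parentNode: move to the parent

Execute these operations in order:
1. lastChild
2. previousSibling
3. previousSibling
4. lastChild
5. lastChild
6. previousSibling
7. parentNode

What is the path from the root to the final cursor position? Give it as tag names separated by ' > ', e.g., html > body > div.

Answer: nav > img

Derivation:
After 1 (lastChild): table
After 2 (previousSibling): ul
After 3 (previousSibling): img
After 4 (lastChild): label
After 5 (lastChild): label (no-op, stayed)
After 6 (previousSibling): h3
After 7 (parentNode): img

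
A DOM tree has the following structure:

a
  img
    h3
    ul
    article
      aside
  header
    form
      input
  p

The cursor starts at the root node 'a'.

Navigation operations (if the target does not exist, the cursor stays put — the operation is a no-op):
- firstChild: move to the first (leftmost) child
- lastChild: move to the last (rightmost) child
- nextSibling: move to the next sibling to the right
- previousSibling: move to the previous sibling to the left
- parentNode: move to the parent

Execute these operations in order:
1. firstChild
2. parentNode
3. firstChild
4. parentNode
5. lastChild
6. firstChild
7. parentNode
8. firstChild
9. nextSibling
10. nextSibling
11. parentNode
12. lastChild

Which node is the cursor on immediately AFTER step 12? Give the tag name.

Answer: p

Derivation:
After 1 (firstChild): img
After 2 (parentNode): a
After 3 (firstChild): img
After 4 (parentNode): a
After 5 (lastChild): p
After 6 (firstChild): p (no-op, stayed)
After 7 (parentNode): a
After 8 (firstChild): img
After 9 (nextSibling): header
After 10 (nextSibling): p
After 11 (parentNode): a
After 12 (lastChild): p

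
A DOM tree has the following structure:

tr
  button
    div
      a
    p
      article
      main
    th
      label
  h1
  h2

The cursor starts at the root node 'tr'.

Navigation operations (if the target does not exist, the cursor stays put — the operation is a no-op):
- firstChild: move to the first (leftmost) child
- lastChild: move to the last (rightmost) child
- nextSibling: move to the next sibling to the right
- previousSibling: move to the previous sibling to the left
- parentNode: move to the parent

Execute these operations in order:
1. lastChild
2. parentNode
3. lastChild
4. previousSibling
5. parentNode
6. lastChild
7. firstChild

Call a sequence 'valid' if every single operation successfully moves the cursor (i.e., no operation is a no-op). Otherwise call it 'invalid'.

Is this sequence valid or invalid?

Answer: invalid

Derivation:
After 1 (lastChild): h2
After 2 (parentNode): tr
After 3 (lastChild): h2
After 4 (previousSibling): h1
After 5 (parentNode): tr
After 6 (lastChild): h2
After 7 (firstChild): h2 (no-op, stayed)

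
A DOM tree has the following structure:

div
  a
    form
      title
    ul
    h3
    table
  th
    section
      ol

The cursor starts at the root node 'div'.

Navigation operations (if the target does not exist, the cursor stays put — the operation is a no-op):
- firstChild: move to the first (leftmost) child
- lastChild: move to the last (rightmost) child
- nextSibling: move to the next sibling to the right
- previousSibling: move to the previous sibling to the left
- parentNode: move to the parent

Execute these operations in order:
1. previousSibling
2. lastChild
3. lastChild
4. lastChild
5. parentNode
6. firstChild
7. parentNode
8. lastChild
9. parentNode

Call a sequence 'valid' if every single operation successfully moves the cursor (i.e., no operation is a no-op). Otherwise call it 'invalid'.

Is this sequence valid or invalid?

After 1 (previousSibling): div (no-op, stayed)
After 2 (lastChild): th
After 3 (lastChild): section
After 4 (lastChild): ol
After 5 (parentNode): section
After 6 (firstChild): ol
After 7 (parentNode): section
After 8 (lastChild): ol
After 9 (parentNode): section

Answer: invalid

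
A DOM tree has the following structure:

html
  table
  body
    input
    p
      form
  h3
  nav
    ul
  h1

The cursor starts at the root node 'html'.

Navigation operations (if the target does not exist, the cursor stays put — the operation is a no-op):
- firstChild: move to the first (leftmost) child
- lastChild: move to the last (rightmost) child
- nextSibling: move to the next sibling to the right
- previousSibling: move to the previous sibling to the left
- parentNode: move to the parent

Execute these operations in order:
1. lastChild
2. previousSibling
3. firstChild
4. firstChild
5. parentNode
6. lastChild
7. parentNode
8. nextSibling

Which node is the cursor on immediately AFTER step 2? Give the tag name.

Answer: nav

Derivation:
After 1 (lastChild): h1
After 2 (previousSibling): nav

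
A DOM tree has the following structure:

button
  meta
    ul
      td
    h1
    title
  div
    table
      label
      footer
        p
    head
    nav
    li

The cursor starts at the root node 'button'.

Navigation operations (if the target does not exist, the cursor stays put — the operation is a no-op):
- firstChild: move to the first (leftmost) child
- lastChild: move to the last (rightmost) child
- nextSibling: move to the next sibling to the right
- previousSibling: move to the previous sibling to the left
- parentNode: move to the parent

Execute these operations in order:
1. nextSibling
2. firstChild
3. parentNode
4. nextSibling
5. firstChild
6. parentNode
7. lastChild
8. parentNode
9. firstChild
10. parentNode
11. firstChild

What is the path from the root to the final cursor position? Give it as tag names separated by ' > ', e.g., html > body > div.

Answer: button > meta

Derivation:
After 1 (nextSibling): button (no-op, stayed)
After 2 (firstChild): meta
After 3 (parentNode): button
After 4 (nextSibling): button (no-op, stayed)
After 5 (firstChild): meta
After 6 (parentNode): button
After 7 (lastChild): div
After 8 (parentNode): button
After 9 (firstChild): meta
After 10 (parentNode): button
After 11 (firstChild): meta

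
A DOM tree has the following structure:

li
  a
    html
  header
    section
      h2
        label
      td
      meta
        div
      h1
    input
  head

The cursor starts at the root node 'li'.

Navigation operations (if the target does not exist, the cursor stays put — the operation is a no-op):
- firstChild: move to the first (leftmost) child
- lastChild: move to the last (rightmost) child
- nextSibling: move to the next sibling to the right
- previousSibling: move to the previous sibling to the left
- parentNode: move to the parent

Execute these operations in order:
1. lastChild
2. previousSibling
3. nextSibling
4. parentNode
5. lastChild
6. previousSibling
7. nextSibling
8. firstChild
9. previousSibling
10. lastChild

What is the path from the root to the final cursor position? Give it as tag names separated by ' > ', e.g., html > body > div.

Answer: li > header > input

Derivation:
After 1 (lastChild): head
After 2 (previousSibling): header
After 3 (nextSibling): head
After 4 (parentNode): li
After 5 (lastChild): head
After 6 (previousSibling): header
After 7 (nextSibling): head
After 8 (firstChild): head (no-op, stayed)
After 9 (previousSibling): header
After 10 (lastChild): input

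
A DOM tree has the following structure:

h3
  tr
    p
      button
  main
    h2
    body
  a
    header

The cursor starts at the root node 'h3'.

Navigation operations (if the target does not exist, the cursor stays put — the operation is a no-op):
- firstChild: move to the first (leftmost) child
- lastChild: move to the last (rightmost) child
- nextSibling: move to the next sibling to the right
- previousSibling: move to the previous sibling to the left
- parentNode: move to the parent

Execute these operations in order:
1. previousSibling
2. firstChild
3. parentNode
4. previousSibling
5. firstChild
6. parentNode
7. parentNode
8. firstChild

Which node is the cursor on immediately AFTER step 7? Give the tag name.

Answer: h3

Derivation:
After 1 (previousSibling): h3 (no-op, stayed)
After 2 (firstChild): tr
After 3 (parentNode): h3
After 4 (previousSibling): h3 (no-op, stayed)
After 5 (firstChild): tr
After 6 (parentNode): h3
After 7 (parentNode): h3 (no-op, stayed)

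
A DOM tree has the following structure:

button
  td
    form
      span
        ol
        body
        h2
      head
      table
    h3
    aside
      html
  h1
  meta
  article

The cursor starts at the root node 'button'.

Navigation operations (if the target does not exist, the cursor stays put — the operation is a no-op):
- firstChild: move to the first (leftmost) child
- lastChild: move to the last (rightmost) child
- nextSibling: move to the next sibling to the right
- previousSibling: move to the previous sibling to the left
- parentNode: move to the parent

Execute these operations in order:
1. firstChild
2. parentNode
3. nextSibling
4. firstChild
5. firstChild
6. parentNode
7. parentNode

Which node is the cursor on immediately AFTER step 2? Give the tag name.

After 1 (firstChild): td
After 2 (parentNode): button

Answer: button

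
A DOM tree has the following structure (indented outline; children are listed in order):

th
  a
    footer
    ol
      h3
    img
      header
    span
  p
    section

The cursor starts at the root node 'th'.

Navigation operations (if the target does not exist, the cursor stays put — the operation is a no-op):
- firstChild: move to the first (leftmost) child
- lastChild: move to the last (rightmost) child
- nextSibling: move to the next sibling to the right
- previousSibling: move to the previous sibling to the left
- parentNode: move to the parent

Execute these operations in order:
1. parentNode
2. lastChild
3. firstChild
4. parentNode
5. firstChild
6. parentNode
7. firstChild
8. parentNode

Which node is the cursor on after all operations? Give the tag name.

Answer: p

Derivation:
After 1 (parentNode): th (no-op, stayed)
After 2 (lastChild): p
After 3 (firstChild): section
After 4 (parentNode): p
After 5 (firstChild): section
After 6 (parentNode): p
After 7 (firstChild): section
After 8 (parentNode): p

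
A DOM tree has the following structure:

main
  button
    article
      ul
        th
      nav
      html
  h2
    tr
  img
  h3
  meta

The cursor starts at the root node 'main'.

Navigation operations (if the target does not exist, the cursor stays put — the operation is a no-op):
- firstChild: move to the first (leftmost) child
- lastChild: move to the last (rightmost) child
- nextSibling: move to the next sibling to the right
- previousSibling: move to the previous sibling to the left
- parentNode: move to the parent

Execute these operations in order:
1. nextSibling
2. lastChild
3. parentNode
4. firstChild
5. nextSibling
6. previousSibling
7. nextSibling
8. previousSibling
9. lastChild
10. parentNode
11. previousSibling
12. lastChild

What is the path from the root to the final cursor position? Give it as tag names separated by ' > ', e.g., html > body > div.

Answer: main > button > article

Derivation:
After 1 (nextSibling): main (no-op, stayed)
After 2 (lastChild): meta
After 3 (parentNode): main
After 4 (firstChild): button
After 5 (nextSibling): h2
After 6 (previousSibling): button
After 7 (nextSibling): h2
After 8 (previousSibling): button
After 9 (lastChild): article
After 10 (parentNode): button
After 11 (previousSibling): button (no-op, stayed)
After 12 (lastChild): article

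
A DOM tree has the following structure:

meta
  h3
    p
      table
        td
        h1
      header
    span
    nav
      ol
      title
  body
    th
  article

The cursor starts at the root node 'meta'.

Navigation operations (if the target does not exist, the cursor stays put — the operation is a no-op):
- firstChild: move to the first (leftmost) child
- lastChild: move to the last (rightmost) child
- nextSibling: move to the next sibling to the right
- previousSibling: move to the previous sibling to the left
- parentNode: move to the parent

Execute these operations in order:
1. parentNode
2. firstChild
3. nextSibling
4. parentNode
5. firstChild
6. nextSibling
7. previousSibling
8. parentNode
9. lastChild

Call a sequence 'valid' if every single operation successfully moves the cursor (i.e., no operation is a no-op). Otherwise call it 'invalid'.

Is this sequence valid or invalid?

After 1 (parentNode): meta (no-op, stayed)
After 2 (firstChild): h3
After 3 (nextSibling): body
After 4 (parentNode): meta
After 5 (firstChild): h3
After 6 (nextSibling): body
After 7 (previousSibling): h3
After 8 (parentNode): meta
After 9 (lastChild): article

Answer: invalid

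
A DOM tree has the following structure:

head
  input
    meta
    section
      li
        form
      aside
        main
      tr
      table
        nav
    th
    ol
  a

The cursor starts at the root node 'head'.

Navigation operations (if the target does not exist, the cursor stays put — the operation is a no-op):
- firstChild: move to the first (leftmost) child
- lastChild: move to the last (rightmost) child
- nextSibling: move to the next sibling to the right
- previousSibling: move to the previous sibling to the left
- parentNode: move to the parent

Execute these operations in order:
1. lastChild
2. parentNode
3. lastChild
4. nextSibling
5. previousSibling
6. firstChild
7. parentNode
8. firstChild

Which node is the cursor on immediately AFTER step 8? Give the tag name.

After 1 (lastChild): a
After 2 (parentNode): head
After 3 (lastChild): a
After 4 (nextSibling): a (no-op, stayed)
After 5 (previousSibling): input
After 6 (firstChild): meta
After 7 (parentNode): input
After 8 (firstChild): meta

Answer: meta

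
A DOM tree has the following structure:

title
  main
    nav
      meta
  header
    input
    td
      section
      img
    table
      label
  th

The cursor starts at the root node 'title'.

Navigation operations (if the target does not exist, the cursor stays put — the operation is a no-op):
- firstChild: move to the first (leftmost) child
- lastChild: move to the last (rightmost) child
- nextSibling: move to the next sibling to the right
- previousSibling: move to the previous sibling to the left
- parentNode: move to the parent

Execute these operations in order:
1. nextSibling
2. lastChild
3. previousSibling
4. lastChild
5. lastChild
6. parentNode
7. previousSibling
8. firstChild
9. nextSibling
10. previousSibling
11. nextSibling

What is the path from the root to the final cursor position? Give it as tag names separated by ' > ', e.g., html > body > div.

Answer: title > header > td > img

Derivation:
After 1 (nextSibling): title (no-op, stayed)
After 2 (lastChild): th
After 3 (previousSibling): header
After 4 (lastChild): table
After 5 (lastChild): label
After 6 (parentNode): table
After 7 (previousSibling): td
After 8 (firstChild): section
After 9 (nextSibling): img
After 10 (previousSibling): section
After 11 (nextSibling): img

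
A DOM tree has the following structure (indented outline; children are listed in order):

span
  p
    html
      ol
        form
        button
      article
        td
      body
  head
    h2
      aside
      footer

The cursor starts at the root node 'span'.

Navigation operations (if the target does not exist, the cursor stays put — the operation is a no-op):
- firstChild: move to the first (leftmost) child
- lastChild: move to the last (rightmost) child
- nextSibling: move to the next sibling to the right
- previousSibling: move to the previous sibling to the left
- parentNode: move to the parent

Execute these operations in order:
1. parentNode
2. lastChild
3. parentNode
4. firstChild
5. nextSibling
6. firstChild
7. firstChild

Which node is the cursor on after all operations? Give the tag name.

After 1 (parentNode): span (no-op, stayed)
After 2 (lastChild): head
After 3 (parentNode): span
After 4 (firstChild): p
After 5 (nextSibling): head
After 6 (firstChild): h2
After 7 (firstChild): aside

Answer: aside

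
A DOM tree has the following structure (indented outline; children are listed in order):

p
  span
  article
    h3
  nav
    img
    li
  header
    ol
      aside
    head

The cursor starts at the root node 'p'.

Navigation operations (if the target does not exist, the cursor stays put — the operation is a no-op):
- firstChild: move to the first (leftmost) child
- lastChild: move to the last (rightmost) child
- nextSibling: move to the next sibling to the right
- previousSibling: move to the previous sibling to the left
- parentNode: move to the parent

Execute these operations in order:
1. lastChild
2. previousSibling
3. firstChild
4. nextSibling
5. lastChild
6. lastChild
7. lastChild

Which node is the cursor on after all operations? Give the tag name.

Answer: li

Derivation:
After 1 (lastChild): header
After 2 (previousSibling): nav
After 3 (firstChild): img
After 4 (nextSibling): li
After 5 (lastChild): li (no-op, stayed)
After 6 (lastChild): li (no-op, stayed)
After 7 (lastChild): li (no-op, stayed)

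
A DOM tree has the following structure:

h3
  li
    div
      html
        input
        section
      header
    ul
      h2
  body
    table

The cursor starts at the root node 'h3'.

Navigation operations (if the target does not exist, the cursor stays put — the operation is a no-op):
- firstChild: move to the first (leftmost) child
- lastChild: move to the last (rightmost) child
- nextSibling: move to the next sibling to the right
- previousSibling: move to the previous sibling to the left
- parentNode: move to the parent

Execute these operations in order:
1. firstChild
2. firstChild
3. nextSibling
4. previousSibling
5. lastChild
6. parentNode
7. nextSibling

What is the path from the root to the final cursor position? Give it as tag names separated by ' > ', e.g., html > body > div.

Answer: h3 > li > ul

Derivation:
After 1 (firstChild): li
After 2 (firstChild): div
After 3 (nextSibling): ul
After 4 (previousSibling): div
After 5 (lastChild): header
After 6 (parentNode): div
After 7 (nextSibling): ul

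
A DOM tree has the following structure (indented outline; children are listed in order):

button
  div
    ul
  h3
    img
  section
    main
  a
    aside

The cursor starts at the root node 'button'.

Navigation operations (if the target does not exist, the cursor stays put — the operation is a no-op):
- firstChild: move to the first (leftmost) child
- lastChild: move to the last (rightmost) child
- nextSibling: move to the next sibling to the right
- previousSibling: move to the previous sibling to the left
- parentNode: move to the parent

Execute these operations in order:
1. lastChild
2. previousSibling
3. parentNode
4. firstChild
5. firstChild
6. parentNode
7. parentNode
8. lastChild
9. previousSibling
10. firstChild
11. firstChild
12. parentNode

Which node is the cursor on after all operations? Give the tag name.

Answer: section

Derivation:
After 1 (lastChild): a
After 2 (previousSibling): section
After 3 (parentNode): button
After 4 (firstChild): div
After 5 (firstChild): ul
After 6 (parentNode): div
After 7 (parentNode): button
After 8 (lastChild): a
After 9 (previousSibling): section
After 10 (firstChild): main
After 11 (firstChild): main (no-op, stayed)
After 12 (parentNode): section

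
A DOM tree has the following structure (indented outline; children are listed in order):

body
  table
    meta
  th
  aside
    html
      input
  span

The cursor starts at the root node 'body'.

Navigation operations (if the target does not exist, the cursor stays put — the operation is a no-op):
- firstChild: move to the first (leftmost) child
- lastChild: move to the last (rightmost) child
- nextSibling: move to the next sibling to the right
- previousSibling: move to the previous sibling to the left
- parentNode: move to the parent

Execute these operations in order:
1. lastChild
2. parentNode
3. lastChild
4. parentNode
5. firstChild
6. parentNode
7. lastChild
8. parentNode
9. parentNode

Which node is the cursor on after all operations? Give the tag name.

Answer: body

Derivation:
After 1 (lastChild): span
After 2 (parentNode): body
After 3 (lastChild): span
After 4 (parentNode): body
After 5 (firstChild): table
After 6 (parentNode): body
After 7 (lastChild): span
After 8 (parentNode): body
After 9 (parentNode): body (no-op, stayed)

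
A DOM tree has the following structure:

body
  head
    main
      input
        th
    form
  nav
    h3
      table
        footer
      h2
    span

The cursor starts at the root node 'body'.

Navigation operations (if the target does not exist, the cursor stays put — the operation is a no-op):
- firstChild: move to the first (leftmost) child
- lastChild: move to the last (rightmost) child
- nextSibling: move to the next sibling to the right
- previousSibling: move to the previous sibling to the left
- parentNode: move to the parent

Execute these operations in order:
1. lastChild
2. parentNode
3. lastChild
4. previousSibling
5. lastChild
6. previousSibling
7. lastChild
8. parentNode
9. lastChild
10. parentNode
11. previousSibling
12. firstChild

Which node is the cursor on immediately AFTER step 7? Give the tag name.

After 1 (lastChild): nav
After 2 (parentNode): body
After 3 (lastChild): nav
After 4 (previousSibling): head
After 5 (lastChild): form
After 6 (previousSibling): main
After 7 (lastChild): input

Answer: input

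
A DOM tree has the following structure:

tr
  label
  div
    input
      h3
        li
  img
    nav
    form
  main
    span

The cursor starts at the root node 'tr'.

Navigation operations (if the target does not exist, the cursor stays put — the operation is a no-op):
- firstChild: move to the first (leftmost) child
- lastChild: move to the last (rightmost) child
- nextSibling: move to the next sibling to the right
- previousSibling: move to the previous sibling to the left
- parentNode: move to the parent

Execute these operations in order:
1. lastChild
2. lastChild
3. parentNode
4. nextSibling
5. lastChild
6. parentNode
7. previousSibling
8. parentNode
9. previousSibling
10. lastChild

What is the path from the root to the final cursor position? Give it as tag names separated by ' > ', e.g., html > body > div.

After 1 (lastChild): main
After 2 (lastChild): span
After 3 (parentNode): main
After 4 (nextSibling): main (no-op, stayed)
After 5 (lastChild): span
After 6 (parentNode): main
After 7 (previousSibling): img
After 8 (parentNode): tr
After 9 (previousSibling): tr (no-op, stayed)
After 10 (lastChild): main

Answer: tr > main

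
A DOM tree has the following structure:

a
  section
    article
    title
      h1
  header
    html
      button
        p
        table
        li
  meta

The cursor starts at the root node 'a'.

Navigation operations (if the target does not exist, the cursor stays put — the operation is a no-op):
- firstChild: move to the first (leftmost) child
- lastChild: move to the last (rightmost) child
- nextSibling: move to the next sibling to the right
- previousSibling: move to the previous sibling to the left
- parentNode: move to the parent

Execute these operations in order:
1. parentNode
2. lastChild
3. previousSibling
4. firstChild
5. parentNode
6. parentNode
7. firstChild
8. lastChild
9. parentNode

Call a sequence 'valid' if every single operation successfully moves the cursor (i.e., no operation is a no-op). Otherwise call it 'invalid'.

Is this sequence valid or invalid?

Answer: invalid

Derivation:
After 1 (parentNode): a (no-op, stayed)
After 2 (lastChild): meta
After 3 (previousSibling): header
After 4 (firstChild): html
After 5 (parentNode): header
After 6 (parentNode): a
After 7 (firstChild): section
After 8 (lastChild): title
After 9 (parentNode): section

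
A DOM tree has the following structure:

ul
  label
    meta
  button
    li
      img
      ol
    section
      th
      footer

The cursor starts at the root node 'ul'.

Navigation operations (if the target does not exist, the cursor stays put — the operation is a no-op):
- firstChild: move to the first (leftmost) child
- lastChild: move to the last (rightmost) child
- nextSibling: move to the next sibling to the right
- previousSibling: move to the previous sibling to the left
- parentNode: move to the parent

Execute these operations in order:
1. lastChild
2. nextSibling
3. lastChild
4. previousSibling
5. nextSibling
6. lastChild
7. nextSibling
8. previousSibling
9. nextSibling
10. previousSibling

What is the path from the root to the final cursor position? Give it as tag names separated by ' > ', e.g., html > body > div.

After 1 (lastChild): button
After 2 (nextSibling): button (no-op, stayed)
After 3 (lastChild): section
After 4 (previousSibling): li
After 5 (nextSibling): section
After 6 (lastChild): footer
After 7 (nextSibling): footer (no-op, stayed)
After 8 (previousSibling): th
After 9 (nextSibling): footer
After 10 (previousSibling): th

Answer: ul > button > section > th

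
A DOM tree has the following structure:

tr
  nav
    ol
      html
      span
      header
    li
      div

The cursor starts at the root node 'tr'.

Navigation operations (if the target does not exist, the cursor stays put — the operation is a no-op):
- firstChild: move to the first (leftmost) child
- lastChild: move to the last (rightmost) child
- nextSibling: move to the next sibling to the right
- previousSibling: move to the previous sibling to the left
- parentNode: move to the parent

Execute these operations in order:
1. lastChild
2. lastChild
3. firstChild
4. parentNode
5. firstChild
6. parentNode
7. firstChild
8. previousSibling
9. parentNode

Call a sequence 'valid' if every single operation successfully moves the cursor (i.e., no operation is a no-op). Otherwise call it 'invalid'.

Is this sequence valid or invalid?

After 1 (lastChild): nav
After 2 (lastChild): li
After 3 (firstChild): div
After 4 (parentNode): li
After 5 (firstChild): div
After 6 (parentNode): li
After 7 (firstChild): div
After 8 (previousSibling): div (no-op, stayed)
After 9 (parentNode): li

Answer: invalid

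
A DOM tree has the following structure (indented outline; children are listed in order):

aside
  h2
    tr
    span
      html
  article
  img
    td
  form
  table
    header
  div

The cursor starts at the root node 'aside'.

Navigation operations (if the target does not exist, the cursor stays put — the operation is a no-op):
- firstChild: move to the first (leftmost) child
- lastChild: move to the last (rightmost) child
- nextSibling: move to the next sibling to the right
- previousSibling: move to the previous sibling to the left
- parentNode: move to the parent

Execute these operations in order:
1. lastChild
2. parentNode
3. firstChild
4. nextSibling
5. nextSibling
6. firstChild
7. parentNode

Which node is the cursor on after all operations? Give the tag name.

After 1 (lastChild): div
After 2 (parentNode): aside
After 3 (firstChild): h2
After 4 (nextSibling): article
After 5 (nextSibling): img
After 6 (firstChild): td
After 7 (parentNode): img

Answer: img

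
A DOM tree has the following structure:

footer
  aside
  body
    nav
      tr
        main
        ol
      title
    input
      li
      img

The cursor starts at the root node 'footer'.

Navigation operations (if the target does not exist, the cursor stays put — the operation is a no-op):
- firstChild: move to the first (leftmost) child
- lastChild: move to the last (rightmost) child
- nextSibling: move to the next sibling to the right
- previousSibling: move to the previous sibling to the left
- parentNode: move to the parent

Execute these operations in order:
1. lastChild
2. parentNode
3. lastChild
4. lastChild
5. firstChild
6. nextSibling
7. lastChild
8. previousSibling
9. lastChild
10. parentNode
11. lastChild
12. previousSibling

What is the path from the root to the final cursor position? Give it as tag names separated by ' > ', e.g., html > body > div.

After 1 (lastChild): body
After 2 (parentNode): footer
After 3 (lastChild): body
After 4 (lastChild): input
After 5 (firstChild): li
After 6 (nextSibling): img
After 7 (lastChild): img (no-op, stayed)
After 8 (previousSibling): li
After 9 (lastChild): li (no-op, stayed)
After 10 (parentNode): input
After 11 (lastChild): img
After 12 (previousSibling): li

Answer: footer > body > input > li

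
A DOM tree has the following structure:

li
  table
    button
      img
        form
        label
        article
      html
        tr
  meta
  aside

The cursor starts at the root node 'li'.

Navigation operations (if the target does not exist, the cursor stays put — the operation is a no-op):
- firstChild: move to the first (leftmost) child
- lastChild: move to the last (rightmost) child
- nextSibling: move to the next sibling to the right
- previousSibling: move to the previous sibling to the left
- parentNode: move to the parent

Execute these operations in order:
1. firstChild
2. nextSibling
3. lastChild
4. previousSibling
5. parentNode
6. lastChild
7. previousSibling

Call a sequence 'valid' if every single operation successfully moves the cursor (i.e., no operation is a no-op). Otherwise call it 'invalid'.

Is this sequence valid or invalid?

Answer: invalid

Derivation:
After 1 (firstChild): table
After 2 (nextSibling): meta
After 3 (lastChild): meta (no-op, stayed)
After 4 (previousSibling): table
After 5 (parentNode): li
After 6 (lastChild): aside
After 7 (previousSibling): meta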